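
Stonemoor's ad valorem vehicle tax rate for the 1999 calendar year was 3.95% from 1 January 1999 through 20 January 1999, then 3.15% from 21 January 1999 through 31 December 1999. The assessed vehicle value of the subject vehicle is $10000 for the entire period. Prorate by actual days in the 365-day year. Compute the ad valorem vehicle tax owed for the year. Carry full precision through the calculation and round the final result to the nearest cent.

$319.38

1 January – 20 January 1999: 20 days at 3.95% → $10000 × 3.95% × 20/365 = $21.6438
21 January – 31 December 1999: 345 days at 3.15% → $10000 × 3.15% × 345/365 = $297.7397
Total = $319.3836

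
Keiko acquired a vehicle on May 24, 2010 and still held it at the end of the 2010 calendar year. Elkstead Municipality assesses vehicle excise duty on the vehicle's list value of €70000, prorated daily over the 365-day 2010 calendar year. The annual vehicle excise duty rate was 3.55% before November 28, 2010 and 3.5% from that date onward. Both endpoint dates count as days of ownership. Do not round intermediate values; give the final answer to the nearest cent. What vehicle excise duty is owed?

May 24 – November 27, 2010: 188 days at 3.55% → €70000 × 3.55% × 188/365 = €1279.9452
November 28 – December 31, 2010: 34 days at 3.5% → €70000 × 3.5% × 34/365 = €228.2192
Total = €1508.1644

€1508.16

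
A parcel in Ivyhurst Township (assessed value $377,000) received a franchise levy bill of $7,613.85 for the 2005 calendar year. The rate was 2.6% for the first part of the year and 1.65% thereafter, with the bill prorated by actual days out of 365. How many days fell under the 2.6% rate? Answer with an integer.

142 days

Let d = days at the first rate; then 365 − d days at the second rate.
$377,000 × [2.6%·d + 1.65%·(365−d)] / 365 = $7,613.85
Solving gives d = 142, so the new rate took effect on 23 May 2005.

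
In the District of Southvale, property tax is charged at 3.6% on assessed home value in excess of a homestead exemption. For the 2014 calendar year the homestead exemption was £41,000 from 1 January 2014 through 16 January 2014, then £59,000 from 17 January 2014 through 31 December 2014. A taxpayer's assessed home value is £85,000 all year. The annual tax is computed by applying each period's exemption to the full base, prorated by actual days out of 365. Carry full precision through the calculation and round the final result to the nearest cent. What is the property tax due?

£964.41

1 January – 16 January 2014: 16 days, exemption £41,000 → (£85,000 − £41,000) × 3.6% × 16/365 = £69.4356
17 January – 31 December 2014: 349 days, exemption £59,000 → (£85,000 − £59,000) × 3.6% × 349/365 = £894.9699
Total = £964.4055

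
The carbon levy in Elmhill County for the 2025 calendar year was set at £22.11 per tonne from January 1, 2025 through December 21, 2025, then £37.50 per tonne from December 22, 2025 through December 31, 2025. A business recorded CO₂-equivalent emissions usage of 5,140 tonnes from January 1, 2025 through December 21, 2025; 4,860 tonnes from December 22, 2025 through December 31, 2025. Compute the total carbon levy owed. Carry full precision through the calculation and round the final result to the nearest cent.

January 1 – December 21, 2025: 5,140 tonnes at £22.11/tonne → £113,645.40
December 22 – December 31, 2025: 4,860 tonnes at £37.50/tonne → £182,250.00

£295,895.40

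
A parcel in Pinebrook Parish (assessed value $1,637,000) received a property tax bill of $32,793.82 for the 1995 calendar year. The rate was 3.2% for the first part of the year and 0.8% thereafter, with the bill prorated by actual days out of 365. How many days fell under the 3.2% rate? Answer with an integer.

Let d = days at the first rate; then 365 − d days at the second rate.
$1,637,000 × [3.2%·d + 0.8%·(365−d)] / 365 = $32,793.82
Solving gives d = 183, so the new rate took effect on 3 July 1995.

183 days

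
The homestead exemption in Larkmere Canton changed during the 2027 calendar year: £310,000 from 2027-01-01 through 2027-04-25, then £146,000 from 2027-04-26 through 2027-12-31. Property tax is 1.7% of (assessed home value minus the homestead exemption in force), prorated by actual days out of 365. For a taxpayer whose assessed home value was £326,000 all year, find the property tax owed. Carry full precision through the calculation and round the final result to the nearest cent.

2027-01-01 to 2027-04-25: 115 days, exemption £310,000 → (£326,000 − £310,000) × 1.7% × 115/365 = £85.6986
2027-04-26 to 2027-12-31: 250 days, exemption £146,000 → (£326,000 − £146,000) × 1.7% × 250/365 = £2,095.8904
Total = £2,181.5890

£2,181.59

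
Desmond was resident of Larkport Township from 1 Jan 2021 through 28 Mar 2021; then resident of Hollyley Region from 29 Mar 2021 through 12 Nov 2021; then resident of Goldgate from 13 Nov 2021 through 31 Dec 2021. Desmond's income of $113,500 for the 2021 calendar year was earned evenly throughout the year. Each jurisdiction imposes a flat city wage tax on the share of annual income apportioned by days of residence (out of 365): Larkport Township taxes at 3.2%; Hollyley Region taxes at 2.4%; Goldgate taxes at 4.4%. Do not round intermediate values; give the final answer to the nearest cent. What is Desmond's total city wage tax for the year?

$3,245.17

Larkport Township, 1 Jan – 28 Mar 2021: 87 days → $113,500 × 3.2% × 87/365 = $865.7096
Hollyley Region, 29 Mar – 12 Nov 2021: 229 days → $113,500 × 2.4% × 229/365 = $1,709.0301
Goldgate, 13 Nov – 31 Dec 2021: 49 days → $113,500 × 4.4% × 49/365 = $670.4274
Total = $3,245.1671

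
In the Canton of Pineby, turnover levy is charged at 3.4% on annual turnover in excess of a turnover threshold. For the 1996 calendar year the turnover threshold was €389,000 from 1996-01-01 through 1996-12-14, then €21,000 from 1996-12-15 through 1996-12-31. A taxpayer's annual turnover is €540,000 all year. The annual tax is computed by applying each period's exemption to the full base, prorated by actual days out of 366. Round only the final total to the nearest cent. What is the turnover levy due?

€5,715.16

1996-01-01 to 1996-12-14: 349 days, exemption €389,000 → (€540,000 − €389,000) × 3.4% × 349/366 = €4,895.5355
1996-12-15 to 1996-12-31: 17 days, exemption €21,000 → (€540,000 − €21,000) × 3.4% × 17/366 = €819.6230
Total = €5,715.1585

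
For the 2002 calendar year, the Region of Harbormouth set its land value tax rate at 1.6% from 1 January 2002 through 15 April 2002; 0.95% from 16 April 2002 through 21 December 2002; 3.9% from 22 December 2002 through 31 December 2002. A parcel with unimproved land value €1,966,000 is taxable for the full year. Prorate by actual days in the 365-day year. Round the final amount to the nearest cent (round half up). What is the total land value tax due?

€23,942.11

1 January – 15 April 2002: 105 days at 1.6% → €1,966,000 × 1.6% × 105/365 = €9,048.9863
16 April – 21 December 2002: 250 days at 0.95% → €1,966,000 × 0.95% × 250/365 = €12,792.4658
22 December – 31 December 2002: 10 days at 3.9% → €1,966,000 × 3.9% × 10/365 = €2,100.6575
Total = €23,942.1096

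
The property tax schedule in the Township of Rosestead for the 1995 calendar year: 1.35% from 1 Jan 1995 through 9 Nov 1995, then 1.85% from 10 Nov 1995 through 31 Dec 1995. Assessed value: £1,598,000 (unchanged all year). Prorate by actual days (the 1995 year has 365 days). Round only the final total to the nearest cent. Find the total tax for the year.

£22,711.30

1 Jan – 9 Nov 1995: 313 days at 1.35% → £1,598,000 × 1.35% × 313/365 = £18,499.5863
10 Nov – 31 Dec 1995: 52 days at 1.85% → £1,598,000 × 1.85% × 52/365 = £4,211.7151
Total = £22,711.3014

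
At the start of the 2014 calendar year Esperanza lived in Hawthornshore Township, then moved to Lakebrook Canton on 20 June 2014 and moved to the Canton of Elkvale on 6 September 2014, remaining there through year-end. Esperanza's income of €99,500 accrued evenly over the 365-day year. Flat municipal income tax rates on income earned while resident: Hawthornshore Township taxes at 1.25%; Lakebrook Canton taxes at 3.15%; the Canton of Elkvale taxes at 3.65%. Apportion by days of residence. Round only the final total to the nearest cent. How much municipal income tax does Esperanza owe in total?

€2,413.22

Hawthornshore Township, 1 January – 19 June 2014: 170 days → €99,500 × 1.25% × 170/365 = €579.2808
Lakebrook Canton, 20 June – 5 September 2014: 78 days → €99,500 × 3.15% × 78/365 = €669.7849
The Canton of Elkvale, 6 September – 31 December 2014: 117 days → €99,500 × 3.65% × 117/365 = €1,164.1500
Total = €2,413.2158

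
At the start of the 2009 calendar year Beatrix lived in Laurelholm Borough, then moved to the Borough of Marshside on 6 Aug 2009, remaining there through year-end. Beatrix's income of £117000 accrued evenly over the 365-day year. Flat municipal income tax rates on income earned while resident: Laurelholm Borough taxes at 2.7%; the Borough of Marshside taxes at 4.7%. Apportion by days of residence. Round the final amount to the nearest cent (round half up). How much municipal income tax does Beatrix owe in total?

£4107.82

Laurelholm Borough, 1 Jan – 5 Aug 2009: 217 days → £117000 × 2.7% × 217/365 = £1878.0904
The Borough of Marshside, 6 Aug – 31 Dec 2009: 148 days → £117000 × 4.7% × 148/365 = £2229.7315
Total = £4107.8219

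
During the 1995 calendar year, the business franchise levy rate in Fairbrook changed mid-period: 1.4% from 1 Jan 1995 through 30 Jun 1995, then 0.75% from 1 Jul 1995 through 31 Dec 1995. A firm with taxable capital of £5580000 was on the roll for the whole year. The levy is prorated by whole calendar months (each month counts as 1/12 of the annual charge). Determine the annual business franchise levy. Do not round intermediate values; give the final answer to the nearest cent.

£59985.00

1 Jan – 30 Jun 1995: 6 months at 1.4% → £5580000 × 1.4% × 6/12 = £39060.0000
1 Jul – 31 Dec 1995: 6 months at 0.75% → £5580000 × 0.75% × 6/12 = £20925.0000
Total = £59985.0000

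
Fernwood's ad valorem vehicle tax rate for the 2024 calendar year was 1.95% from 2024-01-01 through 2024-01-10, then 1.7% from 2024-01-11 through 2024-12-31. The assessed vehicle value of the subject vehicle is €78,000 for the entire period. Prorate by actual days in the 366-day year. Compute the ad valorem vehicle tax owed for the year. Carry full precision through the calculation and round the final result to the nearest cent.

2024-01-01 to 2024-01-10: 10 days at 1.95% → €78,000 × 1.95% × 10/366 = €41.5574
2024-01-11 to 2024-12-31: 356 days at 1.7% → €78,000 × 1.7% × 356/366 = €1,289.7705
Total = €1,331.3279

€1,331.33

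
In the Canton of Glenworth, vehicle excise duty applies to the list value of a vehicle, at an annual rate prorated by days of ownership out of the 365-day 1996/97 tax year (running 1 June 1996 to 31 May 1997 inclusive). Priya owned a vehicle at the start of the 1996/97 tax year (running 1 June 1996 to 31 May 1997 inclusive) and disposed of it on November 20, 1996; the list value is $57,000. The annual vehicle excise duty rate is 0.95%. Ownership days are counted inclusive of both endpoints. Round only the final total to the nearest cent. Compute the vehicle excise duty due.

$256.66

Days held (June 1 – November 20, 1996): 173 out of 365
Tax = $57,000 × 0.95% × 173/365 = $256.6562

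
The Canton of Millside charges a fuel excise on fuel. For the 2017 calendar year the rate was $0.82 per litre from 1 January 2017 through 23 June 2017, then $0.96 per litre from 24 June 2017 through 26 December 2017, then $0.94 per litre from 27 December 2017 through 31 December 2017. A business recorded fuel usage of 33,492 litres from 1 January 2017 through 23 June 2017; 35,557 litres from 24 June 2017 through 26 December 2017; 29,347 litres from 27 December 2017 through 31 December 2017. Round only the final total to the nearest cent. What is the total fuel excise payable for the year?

$89,184.34

1 January – 23 June 2017: 33,492 litres at $0.82/litre → $27,463.44
24 June – 26 December 2017: 35,557 litres at $0.96/litre → $34,134.72
27 December – 31 December 2017: 29,347 litres at $0.94/litre → $27,586.18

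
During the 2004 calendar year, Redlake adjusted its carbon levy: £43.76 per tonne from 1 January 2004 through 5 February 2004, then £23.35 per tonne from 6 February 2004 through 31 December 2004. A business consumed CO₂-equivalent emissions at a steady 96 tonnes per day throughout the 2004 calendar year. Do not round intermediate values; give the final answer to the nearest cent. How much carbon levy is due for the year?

£890962.56

1 January – 5 February 2004: 36 days × 96 tonnes/day = 3,456 tonnes at £43.76/tonne → £151234.56
6 February – 31 December 2004: 330 days × 96 tonnes/day = 31,680 tonnes at £23.35/tonne → £739728.00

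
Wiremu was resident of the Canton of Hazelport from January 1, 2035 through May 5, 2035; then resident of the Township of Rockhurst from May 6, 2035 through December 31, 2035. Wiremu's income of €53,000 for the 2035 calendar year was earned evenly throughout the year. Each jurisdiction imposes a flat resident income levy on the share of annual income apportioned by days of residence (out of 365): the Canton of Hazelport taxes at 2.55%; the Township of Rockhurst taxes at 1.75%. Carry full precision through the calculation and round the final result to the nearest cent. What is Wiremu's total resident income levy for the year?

€1,072.71

The Canton of Hazelport, January 1 – May 5, 2035: 125 days → €53,000 × 2.55% × 125/365 = €462.8425
The Township of Rockhurst, May 6 – December 31, 2035: 240 days → €53,000 × 1.75% × 240/365 = €609.8630
Total = €1,072.7055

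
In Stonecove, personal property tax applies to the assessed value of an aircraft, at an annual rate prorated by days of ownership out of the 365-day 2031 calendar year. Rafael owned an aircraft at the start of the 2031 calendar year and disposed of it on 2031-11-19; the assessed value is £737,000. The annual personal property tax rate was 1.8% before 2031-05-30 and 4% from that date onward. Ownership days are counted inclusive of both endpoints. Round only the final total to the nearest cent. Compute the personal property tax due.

£19,468.92

2031-01-01 to 2031-05-29: 149 days at 1.8% → £737,000 × 1.8% × 149/365 = £5,415.4356
2031-05-30 to 2031-11-19: 174 days at 4% → £737,000 × 4% × 174/365 = £14,053.4795
Total = £19,468.9151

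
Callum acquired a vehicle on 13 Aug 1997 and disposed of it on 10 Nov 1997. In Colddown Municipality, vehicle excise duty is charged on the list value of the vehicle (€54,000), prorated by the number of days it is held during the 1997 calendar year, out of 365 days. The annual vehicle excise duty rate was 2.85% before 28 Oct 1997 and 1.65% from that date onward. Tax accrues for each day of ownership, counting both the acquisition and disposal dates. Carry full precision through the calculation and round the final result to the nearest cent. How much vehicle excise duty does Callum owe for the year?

€354.62

13 Aug – 27 Oct 1997: 76 days at 2.85% → €54,000 × 2.85% × 76/365 = €320.4493
28 Oct – 10 Nov 1997: 14 days at 1.65% → €54,000 × 1.65% × 14/365 = €34.1753
Total = €354.6247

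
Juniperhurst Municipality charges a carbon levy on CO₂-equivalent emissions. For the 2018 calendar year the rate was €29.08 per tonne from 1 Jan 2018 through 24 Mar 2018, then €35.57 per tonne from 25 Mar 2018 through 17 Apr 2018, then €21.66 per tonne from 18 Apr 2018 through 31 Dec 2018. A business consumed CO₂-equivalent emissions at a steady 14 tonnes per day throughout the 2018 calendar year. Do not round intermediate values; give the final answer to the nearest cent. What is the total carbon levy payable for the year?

1 Jan – 24 Mar 2018: 83 days × 14 tonnes/day = 1,162 tonnes at €29.08/tonne → €33790.96
25 Mar – 17 Apr 2018: 24 days × 14 tonnes/day = 336 tonnes at €35.57/tonne → €11951.52
18 Apr – 31 Dec 2018: 258 days × 14 tonnes/day = 3,612 tonnes at €21.66/tonne → €78235.92

€123978.40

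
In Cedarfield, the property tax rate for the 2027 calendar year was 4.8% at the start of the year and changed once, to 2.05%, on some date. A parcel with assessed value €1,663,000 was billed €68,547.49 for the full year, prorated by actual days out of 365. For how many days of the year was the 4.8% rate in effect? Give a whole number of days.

275 days

Let d = days at the first rate; then 365 − d days at the second rate.
€1,663,000 × [4.8%·d + 2.05%·(365−d)] / 365 = €68,547.49
Solving gives d = 275, so the new rate took effect on October 3, 2027.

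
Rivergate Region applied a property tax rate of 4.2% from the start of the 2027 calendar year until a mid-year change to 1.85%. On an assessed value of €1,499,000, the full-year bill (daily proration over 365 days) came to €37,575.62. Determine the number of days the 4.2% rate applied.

102 days

Let d = days at the first rate; then 365 − d days at the second rate.
€1,499,000 × [4.2%·d + 1.85%·(365−d)] / 365 = €37,575.62
Solving gives d = 102, so the new rate took effect on 13 Apr 2027.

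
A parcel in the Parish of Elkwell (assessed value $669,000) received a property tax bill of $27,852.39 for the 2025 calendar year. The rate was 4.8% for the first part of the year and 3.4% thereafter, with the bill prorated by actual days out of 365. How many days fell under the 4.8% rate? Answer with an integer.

Let d = days at the first rate; then 365 − d days at the second rate.
$669,000 × [4.8%·d + 3.4%·(365−d)] / 365 = $27,852.39
Solving gives d = 199, so the new rate took effect on July 19, 2025.

199 days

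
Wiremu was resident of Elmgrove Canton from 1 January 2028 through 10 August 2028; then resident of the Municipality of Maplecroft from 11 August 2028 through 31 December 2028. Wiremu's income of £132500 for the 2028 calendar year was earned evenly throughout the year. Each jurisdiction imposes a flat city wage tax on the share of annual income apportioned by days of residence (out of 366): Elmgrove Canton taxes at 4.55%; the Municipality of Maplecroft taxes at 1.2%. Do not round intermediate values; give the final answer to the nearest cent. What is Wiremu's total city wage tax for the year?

Elmgrove Canton, 1 January – 10 August 2028: 223 days → £132500 × 4.55% × 223/366 = £3673.2548
The Municipality of Maplecroft, 11 August – 31 December 2028: 143 days → £132500 × 1.2% × 143/366 = £621.2295
Total = £4294.4843

£4294.48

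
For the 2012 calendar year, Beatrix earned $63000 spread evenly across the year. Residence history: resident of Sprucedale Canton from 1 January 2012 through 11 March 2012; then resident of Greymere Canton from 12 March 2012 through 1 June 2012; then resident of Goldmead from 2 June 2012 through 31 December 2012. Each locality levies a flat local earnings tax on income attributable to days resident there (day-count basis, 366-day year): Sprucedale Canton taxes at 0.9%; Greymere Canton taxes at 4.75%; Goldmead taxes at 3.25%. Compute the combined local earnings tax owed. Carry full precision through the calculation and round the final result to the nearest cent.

$1972.02

Sprucedale Canton, 1 January – 11 March 2012: 71 days → $63000 × 0.9% × 71/366 = $109.9918
Greymere Canton, 12 March – 1 June 2012: 82 days → $63000 × 4.75% × 82/366 = $670.4508
Goldmead, 2 June – 31 December 2012: 213 days → $63000 × 3.25% × 213/366 = $1191.5779
Total = $1972.0205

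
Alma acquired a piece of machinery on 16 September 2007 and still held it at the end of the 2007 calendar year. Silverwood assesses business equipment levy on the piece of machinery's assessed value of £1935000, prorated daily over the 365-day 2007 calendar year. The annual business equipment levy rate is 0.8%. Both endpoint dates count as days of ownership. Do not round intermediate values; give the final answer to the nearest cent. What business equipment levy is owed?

Days held (16 September – 31 December 2007): 107 out of 365
Tax = £1935000 × 0.8% × 107/365 = £4537.9726

£4537.97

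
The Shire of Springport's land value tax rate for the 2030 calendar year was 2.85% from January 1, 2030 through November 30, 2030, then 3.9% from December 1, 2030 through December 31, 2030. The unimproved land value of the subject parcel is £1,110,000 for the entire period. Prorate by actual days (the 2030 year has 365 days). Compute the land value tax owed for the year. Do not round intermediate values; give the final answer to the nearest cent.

£32,624.88

January 1 – November 30, 2030: 334 days at 2.85% → £1,110,000 × 2.85% × 334/365 = £28,948.1918
December 1 – December 31, 2030: 31 days at 3.9% → £1,110,000 × 3.9% × 31/365 = £3,676.6849
Total = £32,624.8767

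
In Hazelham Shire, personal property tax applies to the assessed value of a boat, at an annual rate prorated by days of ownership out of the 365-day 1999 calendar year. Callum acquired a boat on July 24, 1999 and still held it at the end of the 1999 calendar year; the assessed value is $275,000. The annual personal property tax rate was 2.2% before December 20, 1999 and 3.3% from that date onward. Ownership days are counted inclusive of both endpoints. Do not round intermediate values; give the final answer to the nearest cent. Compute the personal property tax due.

$2,768.08

July 24 – December 19, 1999: 149 days at 2.2% → $275,000 × 2.2% × 149/365 = $2,469.7260
December 20 – December 31, 1999: 12 days at 3.3% → $275,000 × 3.3% × 12/365 = $298.3562
Total = $2,768.0822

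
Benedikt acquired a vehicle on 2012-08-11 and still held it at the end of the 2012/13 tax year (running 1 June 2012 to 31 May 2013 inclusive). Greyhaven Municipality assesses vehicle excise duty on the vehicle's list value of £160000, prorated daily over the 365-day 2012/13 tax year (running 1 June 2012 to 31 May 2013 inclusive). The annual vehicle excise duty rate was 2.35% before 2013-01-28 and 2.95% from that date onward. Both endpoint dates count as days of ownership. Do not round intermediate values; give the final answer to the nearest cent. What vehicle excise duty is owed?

2012-08-11 to 2013-01-27: 170 days at 2.35% → £160000 × 2.35% × 170/365 = £1751.2329
2013-01-28 to 2013-05-31: 124 days at 2.95% → £160000 × 2.95% × 124/365 = £1603.5068
Total = £3354.7397

£3354.74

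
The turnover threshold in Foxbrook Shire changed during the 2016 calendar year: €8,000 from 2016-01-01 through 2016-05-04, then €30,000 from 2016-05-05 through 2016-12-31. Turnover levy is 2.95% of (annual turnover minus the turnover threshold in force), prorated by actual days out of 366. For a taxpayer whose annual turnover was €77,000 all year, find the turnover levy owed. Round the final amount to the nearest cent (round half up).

€1,608.15

2016-01-01 to 2016-05-04: 125 days, exemption €8,000 → (€77,000 − €8,000) × 2.95% × 125/366 = €695.1844
2016-05-05 to 2016-12-31: 241 days, exemption €30,000 → (€77,000 − €30,000) × 2.95% × 241/366 = €912.9686
Total = €1,608.1530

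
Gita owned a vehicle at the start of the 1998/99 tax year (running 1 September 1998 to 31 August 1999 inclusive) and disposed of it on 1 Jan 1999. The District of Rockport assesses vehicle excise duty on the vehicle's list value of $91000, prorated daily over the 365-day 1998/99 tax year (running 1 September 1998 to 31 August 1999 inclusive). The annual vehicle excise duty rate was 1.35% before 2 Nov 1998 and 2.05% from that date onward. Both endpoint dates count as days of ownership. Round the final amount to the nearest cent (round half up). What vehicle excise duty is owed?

1 Sep – 1 Nov 1998: 62 days at 1.35% → $91000 × 1.35% × 62/365 = $208.6767
2 Nov 1998 – 1 Jan 1999: 61 days at 2.05% → $91000 × 2.05% × 61/365 = $311.7685
Total = $520.4452

$520.45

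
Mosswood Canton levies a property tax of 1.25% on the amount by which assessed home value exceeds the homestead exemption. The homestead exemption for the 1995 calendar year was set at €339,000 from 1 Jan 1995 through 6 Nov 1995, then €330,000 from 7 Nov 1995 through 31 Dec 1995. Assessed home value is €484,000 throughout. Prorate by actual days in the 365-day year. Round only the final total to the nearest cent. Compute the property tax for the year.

€1,829.45

1 Jan – 6 Nov 1995: 310 days, exemption €339,000 → (€484,000 − €339,000) × 1.25% × 310/365 = €1,539.3836
7 Nov – 31 Dec 1995: 55 days, exemption €330,000 → (€484,000 − €330,000) × 1.25% × 55/365 = €290.0685
Total = €1,829.4521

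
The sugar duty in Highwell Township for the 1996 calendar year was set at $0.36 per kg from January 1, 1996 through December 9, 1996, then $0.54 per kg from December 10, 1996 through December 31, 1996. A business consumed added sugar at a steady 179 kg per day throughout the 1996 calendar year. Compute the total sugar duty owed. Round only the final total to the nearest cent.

January 1 – December 9, 1996: 344 days × 179 kg/day = 61,576 kg at $0.36/kg → $22,167.36
December 10 – December 31, 1996: 22 days × 179 kg/day = 3,938 kg at $0.54/kg → $2,126.52

$24,293.88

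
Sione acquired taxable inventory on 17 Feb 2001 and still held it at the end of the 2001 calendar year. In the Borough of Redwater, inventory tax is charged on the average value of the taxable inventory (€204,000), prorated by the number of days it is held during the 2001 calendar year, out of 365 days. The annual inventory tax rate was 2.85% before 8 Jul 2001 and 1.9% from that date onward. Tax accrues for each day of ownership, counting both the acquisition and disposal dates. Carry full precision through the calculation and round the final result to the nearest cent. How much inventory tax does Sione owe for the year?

17 Feb – 7 Jul 2001: 141 days at 2.85% → €204,000 × 2.85% × 141/365 = €2,245.9562
8 Jul – 31 Dec 2001: 177 days at 1.9% → €204,000 × 1.9% × 177/365 = €1,879.5945
Total = €4,125.5507

€4,125.55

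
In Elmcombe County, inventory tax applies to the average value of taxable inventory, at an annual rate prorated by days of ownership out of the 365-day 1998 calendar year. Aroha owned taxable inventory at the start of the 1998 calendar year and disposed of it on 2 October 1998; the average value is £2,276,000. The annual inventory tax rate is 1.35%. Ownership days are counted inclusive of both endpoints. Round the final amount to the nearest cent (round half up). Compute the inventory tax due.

Days held (1 January – 2 October 1998): 275 out of 365
Tax = £2,276,000 × 1.35% × 275/365 = £23,149.7260

£23,149.73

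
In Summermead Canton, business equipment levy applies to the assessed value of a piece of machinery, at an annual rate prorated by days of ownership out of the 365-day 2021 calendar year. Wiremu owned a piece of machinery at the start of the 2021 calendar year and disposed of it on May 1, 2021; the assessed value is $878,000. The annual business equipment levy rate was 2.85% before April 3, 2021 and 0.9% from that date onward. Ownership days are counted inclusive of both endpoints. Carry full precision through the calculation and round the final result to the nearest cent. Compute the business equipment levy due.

January 1 – April 2, 2021: 92 days at 2.85% → $878,000 × 2.85% × 92/365 = $6,307.1671
April 3 – May 1, 2021: 29 days at 0.9% → $878,000 × 0.9% × 29/365 = $627.8301
Total = $6,934.9973

$6,935.00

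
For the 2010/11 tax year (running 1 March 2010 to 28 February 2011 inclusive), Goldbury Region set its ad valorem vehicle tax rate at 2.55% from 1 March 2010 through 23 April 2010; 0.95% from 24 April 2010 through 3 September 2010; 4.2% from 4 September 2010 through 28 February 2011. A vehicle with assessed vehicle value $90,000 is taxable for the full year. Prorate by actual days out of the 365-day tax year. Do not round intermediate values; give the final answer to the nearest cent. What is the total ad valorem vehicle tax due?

1 March – 23 April 2010: 54 days at 2.55% → $90,000 × 2.55% × 54/365 = $339.5342
24 April – 3 September 2010: 133 days at 0.95% → $90,000 × 0.95% × 133/365 = $311.5479
4 September 2010 – 28 February 2011: 178 days at 4.2% → $90,000 × 4.2% × 178/365 = $1,843.3973
Total = $2,494.4795

$2,494.48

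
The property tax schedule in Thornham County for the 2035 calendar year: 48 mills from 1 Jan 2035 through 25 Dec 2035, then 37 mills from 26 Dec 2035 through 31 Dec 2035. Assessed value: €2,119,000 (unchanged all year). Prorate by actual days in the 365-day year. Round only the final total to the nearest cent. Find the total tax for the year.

€101,328.84

1 Jan – 25 Dec 2035: 359 days at 48 mills → €2,119,000 × 4.8% × 359/365 = €100,040.0219
26 Dec – 31 Dec 2035: 6 days at 37 mills → €2,119,000 × 3.7% × 6/365 = €1,288.8164
Total = €101,328.8384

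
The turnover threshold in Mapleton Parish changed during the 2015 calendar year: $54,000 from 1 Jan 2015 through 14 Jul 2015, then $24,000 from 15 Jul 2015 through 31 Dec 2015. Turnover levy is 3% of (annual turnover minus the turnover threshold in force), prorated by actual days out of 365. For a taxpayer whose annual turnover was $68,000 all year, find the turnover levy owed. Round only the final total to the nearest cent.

$839.18

1 Jan – 14 Jul 2015: 195 days, exemption $54,000 → ($68,000 − $54,000) × 3% × 195/365 = $224.3836
15 Jul – 31 Dec 2015: 170 days, exemption $24,000 → ($68,000 − $24,000) × 3% × 170/365 = $614.7945
Total = $839.1781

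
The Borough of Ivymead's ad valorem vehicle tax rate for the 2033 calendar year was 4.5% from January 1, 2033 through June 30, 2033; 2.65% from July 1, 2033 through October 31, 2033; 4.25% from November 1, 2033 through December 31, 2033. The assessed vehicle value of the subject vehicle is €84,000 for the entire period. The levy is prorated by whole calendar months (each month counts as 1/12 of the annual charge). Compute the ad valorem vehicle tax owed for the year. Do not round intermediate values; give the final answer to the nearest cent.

€3,227.00

January 1 – June 30, 2033: 6 months at 4.5% → €84,000 × 4.5% × 6/12 = €1,890.0000
July 1 – October 31, 2033: 4 months at 2.65% → €84,000 × 2.65% × 4/12 = €742.0000
November 1 – December 31, 2033: 2 months at 4.25% → €84,000 × 4.25% × 2/12 = €595.0000
Total = €3,227.0000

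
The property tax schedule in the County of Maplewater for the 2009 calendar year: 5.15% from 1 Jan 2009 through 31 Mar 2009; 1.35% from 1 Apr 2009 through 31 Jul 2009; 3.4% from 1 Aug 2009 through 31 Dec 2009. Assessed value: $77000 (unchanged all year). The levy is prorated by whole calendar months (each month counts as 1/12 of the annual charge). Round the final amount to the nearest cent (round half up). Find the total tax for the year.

$2428.71

1 Jan – 31 Mar 2009: 3 months at 5.15% → $77000 × 5.15% × 3/12 = $991.3750
1 Apr – 31 Jul 2009: 4 months at 1.35% → $77000 × 1.35% × 4/12 = $346.5000
1 Aug – 31 Dec 2009: 5 months at 3.4% → $77000 × 3.4% × 5/12 = $1090.8333
Total = $2428.7083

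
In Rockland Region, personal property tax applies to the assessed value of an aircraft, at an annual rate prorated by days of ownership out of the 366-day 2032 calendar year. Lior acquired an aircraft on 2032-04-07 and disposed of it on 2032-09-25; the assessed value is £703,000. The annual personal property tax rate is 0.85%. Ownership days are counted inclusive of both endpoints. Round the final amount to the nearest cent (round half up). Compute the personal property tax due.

Days held (2032-04-07 to 2032-09-25): 172 out of 366
Tax = £703,000 × 0.85% × 172/366 = £2,808.1585

£2,808.16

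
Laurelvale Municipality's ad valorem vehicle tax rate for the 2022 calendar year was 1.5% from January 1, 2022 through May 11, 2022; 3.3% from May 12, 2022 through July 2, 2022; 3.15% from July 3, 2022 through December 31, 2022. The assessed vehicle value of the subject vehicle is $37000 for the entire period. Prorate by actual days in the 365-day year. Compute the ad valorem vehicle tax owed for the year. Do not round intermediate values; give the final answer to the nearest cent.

$954.30

January 1 – May 11, 2022: 131 days at 1.5% → $37000 × 1.5% × 131/365 = $199.1918
May 12 – July 2, 2022: 52 days at 3.3% → $37000 × 3.3% × 52/365 = $173.9507
July 3 – December 31, 2022: 182 days at 3.15% → $37000 × 3.15% × 182/365 = $581.1534
Total = $954.2959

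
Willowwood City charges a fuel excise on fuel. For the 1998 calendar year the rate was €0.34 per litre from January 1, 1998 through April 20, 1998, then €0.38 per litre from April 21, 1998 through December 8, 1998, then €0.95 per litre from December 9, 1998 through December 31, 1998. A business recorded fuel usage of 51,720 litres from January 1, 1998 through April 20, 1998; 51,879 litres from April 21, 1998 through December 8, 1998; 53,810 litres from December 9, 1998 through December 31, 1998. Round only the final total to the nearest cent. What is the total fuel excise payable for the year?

January 1 – April 20, 1998: 51,720 litres at €0.34/litre → €17584.80
April 21 – December 8, 1998: 51,879 litres at €0.38/litre → €19714.02
December 9 – December 31, 1998: 53,810 litres at €0.95/litre → €51119.50

€88418.32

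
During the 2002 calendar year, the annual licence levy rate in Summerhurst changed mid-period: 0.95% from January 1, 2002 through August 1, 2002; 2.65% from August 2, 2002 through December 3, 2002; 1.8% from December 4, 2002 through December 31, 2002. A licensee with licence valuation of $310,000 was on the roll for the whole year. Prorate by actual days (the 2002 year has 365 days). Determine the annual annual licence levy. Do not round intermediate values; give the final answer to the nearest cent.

$4,937.49

January 1 – August 1, 2002: 213 days at 0.95% → $310,000 × 0.95% × 213/365 = $1,718.5890
August 2 – December 3, 2002: 124 days at 2.65% → $310,000 × 2.65% × 124/365 = $2,790.8493
December 4 – December 31, 2002: 28 days at 1.8% → $310,000 × 1.8% × 28/365 = $428.0548
Total = $4,937.4932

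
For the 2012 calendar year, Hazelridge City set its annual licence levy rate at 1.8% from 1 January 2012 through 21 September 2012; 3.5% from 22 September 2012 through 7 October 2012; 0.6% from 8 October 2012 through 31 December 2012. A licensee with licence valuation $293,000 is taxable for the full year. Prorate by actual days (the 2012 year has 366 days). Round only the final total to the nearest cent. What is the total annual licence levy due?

$4,675.19

1 January – 21 September 2012: 265 days at 1.8% → $293,000 × 1.8% × 265/366 = $3,818.6066
22 September – 7 October 2012: 16 days at 3.5% → $293,000 × 3.5% × 16/366 = $448.3060
8 October – 31 December 2012: 85 days at 0.6% → $293,000 × 0.6% × 85/366 = $408.2787
Total = $4,675.1913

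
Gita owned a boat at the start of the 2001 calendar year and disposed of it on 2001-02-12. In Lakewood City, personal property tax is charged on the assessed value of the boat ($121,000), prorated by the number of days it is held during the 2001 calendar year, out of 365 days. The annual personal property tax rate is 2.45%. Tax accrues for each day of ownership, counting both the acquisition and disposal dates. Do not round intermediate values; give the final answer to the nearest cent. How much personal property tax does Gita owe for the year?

Days held (2001-01-01 to 2001-02-12): 43 out of 365
Tax = $121,000 × 2.45% × 43/365 = $349.2425

$349.24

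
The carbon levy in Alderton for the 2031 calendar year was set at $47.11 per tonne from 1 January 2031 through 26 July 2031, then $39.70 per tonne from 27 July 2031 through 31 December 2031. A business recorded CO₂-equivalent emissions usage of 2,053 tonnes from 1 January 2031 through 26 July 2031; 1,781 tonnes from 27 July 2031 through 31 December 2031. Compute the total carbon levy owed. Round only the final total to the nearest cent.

$167,422.53

1 January – 26 July 2031: 2,053 tonnes at $47.11/tonne → $96,716.83
27 July – 31 December 2031: 1,781 tonnes at $39.70/tonne → $70,705.70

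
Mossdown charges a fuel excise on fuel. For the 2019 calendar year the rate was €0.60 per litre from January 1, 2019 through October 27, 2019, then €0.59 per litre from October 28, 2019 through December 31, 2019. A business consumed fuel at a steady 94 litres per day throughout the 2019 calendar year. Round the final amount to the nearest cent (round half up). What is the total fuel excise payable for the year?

January 1 – October 27, 2019: 300 days × 94 litres/day = 28,200 litres at €0.60/litre → €16,920.00
October 28 – December 31, 2019: 65 days × 94 litres/day = 6,110 litres at €0.59/litre → €3,604.90

€20,524.90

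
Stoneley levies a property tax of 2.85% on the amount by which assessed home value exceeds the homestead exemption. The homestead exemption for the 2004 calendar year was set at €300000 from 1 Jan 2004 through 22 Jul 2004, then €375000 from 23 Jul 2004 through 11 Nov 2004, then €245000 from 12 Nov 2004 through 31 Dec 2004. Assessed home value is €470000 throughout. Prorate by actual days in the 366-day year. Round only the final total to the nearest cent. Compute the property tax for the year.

1 Jan – 22 Jul 2004: 204 days, exemption €300000 → (€470000 − €300000) × 2.85% × 204/366 = €2700.4918
23 Jul – 11 Nov 2004: 112 days, exemption €375000 → (€470000 − €375000) × 2.85% × 112/366 = €828.5246
12 Nov – 31 Dec 2004: 50 days, exemption €245000 → (€470000 − €245000) × 2.85% × 50/366 = €876.0246
Total = €4405.0410

€4405.04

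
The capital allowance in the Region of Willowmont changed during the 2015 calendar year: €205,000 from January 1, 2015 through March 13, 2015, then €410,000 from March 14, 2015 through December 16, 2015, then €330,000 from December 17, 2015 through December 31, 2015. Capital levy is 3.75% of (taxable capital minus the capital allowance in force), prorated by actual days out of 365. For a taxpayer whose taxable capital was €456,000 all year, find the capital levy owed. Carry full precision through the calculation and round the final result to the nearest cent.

January 1 – March 13, 2015: 72 days, exemption €205,000 → (€456,000 − €205,000) × 3.75% × 72/365 = €1,856.7123
March 14 – December 16, 2015: 278 days, exemption €410,000 → (€456,000 − €410,000) × 3.75% × 278/365 = €1,313.8356
December 17 – December 31, 2015: 15 days, exemption €330,000 → (€456,000 − €330,000) × 3.75% × 15/365 = €194.1781
Total = €3,364.7260

€3,364.73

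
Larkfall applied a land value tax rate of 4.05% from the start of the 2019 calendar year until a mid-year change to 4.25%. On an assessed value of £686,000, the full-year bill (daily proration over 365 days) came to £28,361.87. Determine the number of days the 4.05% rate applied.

Let d = days at the first rate; then 365 − d days at the second rate.
£686,000 × [4.05%·d + 4.25%·(365−d)] / 365 = £28,361.87
Solving gives d = 211, so the new rate took effect on 31 July 2019.

211 days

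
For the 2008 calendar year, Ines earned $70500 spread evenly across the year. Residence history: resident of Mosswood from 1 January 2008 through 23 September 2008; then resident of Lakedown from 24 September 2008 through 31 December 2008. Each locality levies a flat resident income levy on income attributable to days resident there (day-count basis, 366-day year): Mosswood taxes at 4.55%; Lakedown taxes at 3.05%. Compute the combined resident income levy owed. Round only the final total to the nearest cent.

Mosswood, 1 January – 23 September 2008: 267 days → $70500 × 4.55% × 267/366 = $2340.0799
Lakedown, 24 September – 31 December 2008: 99 days → $70500 × 3.05% × 99/366 = $581.6250
Total = $2921.7049

$2921.70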